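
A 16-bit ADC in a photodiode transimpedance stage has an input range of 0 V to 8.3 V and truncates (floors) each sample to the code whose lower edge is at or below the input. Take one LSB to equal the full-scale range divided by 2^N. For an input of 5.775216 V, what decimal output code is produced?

Span = 8.3 V. LSB = 8.3 V / 2^16 ≈ 126.6 µV.
(V_in − V_min) × 2^16/range = (5.775216 − (0)) × 65536/8.3 = 45600.549.
Floor → code = 45600.

45600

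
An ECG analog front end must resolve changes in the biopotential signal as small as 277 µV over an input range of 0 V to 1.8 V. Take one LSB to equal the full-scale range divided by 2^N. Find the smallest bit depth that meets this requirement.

Range is 1.8 V.
Required number of levels: 1.8/277 µV = 6498.2; smallest N with 2^N ≥ that is 13.

13 bits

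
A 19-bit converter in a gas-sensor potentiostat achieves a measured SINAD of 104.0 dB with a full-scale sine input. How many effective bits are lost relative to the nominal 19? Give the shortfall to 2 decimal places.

2.02 bits

Effective bits = (104.0 − 1.76)/6.02 = 16.9834.
Lost resolution: 19 − 16.9834 = 2.0166 bits.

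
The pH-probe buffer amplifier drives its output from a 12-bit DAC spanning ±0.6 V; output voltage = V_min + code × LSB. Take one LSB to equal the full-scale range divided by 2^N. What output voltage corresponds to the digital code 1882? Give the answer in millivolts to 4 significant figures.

-48.63 mV

Span: 0.6 V − (-0.6 V) = 1.2 V. LSB = 1.2 V / 2^12.
V_out = -0.6 + 1882 × (1.2/4096) V
      = -0.6 + 0.551367 = -0.0486328 V.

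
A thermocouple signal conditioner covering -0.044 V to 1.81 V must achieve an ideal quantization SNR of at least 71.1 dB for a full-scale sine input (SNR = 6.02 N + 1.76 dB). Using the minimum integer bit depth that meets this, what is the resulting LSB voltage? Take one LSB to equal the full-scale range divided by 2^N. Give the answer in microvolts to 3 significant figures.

453 µV

Range = 1.81 − (-0.044) = 1.854 V.
N ≥ (71.1 − 1.76)/6.02 = 11.518 → N_min = 12.
One LSB is 1.854 V / 4096 = 453 µV.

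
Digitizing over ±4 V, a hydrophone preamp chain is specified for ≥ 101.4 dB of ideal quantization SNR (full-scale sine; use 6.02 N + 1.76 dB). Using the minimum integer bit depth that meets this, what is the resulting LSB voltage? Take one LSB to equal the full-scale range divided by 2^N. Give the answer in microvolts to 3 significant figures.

61.0 µV

The full-scale span is 4 − (-4) = 8 V.
Required N = ⌈(101.4 − 1.76)/6.02⌉ = ⌈16.551⌉ = 17.
LSB = 8 V ÷ 2^17 = 8/131072 V = 61.0 µV.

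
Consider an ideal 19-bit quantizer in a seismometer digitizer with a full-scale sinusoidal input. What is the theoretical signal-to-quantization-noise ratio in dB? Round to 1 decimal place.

116.1 dB

Ideal quantization SNR: 6.02 × 19 + 1.76 dB = 116.1 dB.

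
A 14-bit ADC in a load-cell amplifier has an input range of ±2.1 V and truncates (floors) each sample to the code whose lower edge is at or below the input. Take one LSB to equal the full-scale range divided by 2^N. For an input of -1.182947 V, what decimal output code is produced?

3577

Span: 2.1 V − (-2.1 V) = 4.2 V. LSB = 4.2 V / 2^14 ≈ 256.3 µV.
V_in − V_min = -1.182947 − (-2.1) = 0.917053 V.
Divide by LSB: 0.917053 × 16384/4.2 = 3577.3801.
Truncating gives code 3577.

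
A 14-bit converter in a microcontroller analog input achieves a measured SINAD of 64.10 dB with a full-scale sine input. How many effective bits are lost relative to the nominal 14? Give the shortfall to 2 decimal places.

N_eff = (64.10 − 1.76)/6.02 = 10.3555 bits.
14 − 10.3555 = 3.64 bits below nominal.

3.64 bits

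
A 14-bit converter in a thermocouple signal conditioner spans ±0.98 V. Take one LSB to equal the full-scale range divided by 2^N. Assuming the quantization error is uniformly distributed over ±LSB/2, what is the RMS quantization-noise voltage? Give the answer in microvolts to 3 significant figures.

34.5 µV

Span: 0.98 V − (-0.98 V) = 1.96 V.
LSB = 1.96 V ÷ 2^14 = 1.96/16384 V = 119.63 µV.
RMS of a uniform error over width LSB is LSB/√12 = 34.5 µV.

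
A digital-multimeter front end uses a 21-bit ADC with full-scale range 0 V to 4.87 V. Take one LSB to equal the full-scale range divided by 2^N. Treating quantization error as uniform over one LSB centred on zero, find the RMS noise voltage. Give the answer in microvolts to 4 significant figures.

0.6704 µV

V_FS = 4.87 V.
LSB = 4.87 V / 2^21 = 2.32220 µV.
σ_q = LSB/√12 = 2.32220 µV/3.4641 = 0.6704 µV.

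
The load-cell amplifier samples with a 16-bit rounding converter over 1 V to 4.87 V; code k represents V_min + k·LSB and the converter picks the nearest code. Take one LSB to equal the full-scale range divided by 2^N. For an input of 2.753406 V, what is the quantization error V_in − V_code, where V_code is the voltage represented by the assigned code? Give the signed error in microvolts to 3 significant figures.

−10.6 µV

Range = 4.87 − (1) = 3.87 V. LSB = 3.87 V / 2^16 ≈ 59.05 µV.
(V_in − V_min)/LSB = (2.753406 − (1)) × 65536/3.87 = 29692.8206 → nearest code k = 29693.
Reconstructed level: 1 + 29693 × 3.87/65536 V = 2.7534165955 V.
e = 2.753406 − (2.7534165955) = −10.6 µV.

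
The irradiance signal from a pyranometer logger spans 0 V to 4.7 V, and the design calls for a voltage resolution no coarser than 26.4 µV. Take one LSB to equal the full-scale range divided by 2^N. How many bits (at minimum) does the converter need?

18 bits

V_FS = 4.7 V.
Need 2^N ≥ 4.7 V / 26.4 µV = 178000 → N_min = 18.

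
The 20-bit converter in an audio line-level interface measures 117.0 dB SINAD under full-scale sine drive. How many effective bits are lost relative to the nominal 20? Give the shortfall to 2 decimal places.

ENOB = (SINAD − 1.76)/6.02 = (117.0 − 1.76)/6.02 = 19.1429 bits.
Shortfall = 20 − 19.1429 = 0.8571 bits.

0.86 bits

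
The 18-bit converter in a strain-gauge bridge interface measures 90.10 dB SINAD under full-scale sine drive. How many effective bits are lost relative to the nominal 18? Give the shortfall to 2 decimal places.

ENOB = (SINAD − 1.76)/6.02 = (90.10 − 1.76)/6.02 = 14.6744 bits.
18 − 14.6744 = 3.33 bits below nominal.

3.33 bits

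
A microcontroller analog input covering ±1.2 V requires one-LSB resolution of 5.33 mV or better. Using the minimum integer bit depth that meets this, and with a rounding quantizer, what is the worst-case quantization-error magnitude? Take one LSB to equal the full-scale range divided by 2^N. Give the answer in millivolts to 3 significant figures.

2.34 mV

Full-scale range = 1.2 V − (-1.2 V) = 2.4 V.
Required number of levels: 2.4/5.33 mV = 450.28; smallest N with 2^N ≥ that is 9.
Step size = 2.4/512 V = 4.6875 mV.
Half an LSB is 2.34 mV.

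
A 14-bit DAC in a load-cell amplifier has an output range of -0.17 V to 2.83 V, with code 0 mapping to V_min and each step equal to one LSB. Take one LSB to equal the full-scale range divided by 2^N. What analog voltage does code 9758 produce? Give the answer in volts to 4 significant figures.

Span: 2.83 V − (-0.17 V) = 3 V. LSB = 3 V / 2^14.
V_out = -0.17 + 9758 × (3/16384) V
      = -0.17 + 1.78674 = 1.61674 V.

1.617 V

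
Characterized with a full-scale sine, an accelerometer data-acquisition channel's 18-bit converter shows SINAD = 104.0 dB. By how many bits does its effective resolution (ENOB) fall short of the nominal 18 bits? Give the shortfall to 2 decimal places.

1.02 bits

N_eff = (104.0 − 1.76)/6.02 = 16.9834 bits.
18 − 16.9834 = 1.02 bits below nominal.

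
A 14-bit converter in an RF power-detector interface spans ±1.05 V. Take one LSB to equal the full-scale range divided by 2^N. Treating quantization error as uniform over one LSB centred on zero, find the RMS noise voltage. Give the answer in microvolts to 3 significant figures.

37.0 µV

Range = 1.05 − (-1.05) = 2.1 V.
One LSB is 2.1 V / 16384 = 128.17 µV.
σ_q = LSB/√12 = 128.17 µV/3.4641 = 37.0 µV.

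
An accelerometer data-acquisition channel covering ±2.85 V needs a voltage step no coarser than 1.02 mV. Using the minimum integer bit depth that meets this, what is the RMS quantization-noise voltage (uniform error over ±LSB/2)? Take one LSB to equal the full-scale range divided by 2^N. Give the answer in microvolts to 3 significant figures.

201 µV

The full-scale span is 2.85 − (-2.85) = 5.7 V.
5.7 V / 1.02 mV = 5588. Since 2^12 = 4096 and 2^13 = 8192, N = 13.
One LSB is 5.7 V / 8192 = 0.69580 mV.
σ_q = LSB/√12 = 0.69580 mV/3.4641 = 201 µV.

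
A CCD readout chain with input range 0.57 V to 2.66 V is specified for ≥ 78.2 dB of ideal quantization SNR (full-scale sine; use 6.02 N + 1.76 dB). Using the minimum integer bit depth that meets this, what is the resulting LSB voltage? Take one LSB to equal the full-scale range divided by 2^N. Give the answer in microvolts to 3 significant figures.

255 µV

Full-scale range = 2.66 V − (0.57 V) = 2.09 V.
Required N = ⌈(78.2 − 1.76)/6.02⌉ = ⌈12.698⌉ = 13.
Step size = 2.09/8192 V = 255 µV.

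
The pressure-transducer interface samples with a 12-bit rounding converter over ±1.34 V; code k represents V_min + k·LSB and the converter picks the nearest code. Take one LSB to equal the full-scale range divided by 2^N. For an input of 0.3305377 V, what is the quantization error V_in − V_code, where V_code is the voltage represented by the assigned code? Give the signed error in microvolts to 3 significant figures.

Full-scale range = 1.34 V − (-1.34 V) = 2.68 V. LSB = 2.68 V / 2^12 ≈ 0.6543 mV.
Position in LSBs: (0.3305377 − (-1.34)) × 4096/2.68 = 2553.1800; rounding gives k = 2553.
V_code = -1.34 + (2553/4096) × 2.68 = 0.3304199219 V.
Error = V_in − V_code = 0.3305377 − (0.3304199219) = +118 µV.

+118 µV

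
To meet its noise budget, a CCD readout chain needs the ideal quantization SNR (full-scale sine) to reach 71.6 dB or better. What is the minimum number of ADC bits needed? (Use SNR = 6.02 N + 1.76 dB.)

12 bits

N ≥ (71.6 − 1.76)/6.02 = 11.601 → N_min = 12.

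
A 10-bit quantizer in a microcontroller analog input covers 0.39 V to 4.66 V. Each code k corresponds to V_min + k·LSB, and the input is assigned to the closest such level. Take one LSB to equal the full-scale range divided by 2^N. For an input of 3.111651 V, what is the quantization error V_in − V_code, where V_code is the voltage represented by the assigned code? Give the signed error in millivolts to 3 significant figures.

The full-scale span is 4.66 − (0.39) = 4.27 V. LSB = 4.27 V / 2^10 ≈ 4.170 mV.
(V_in − V_min)/LSB = (3.111651 − (0.39)) × 1024/4.27 = 652.6863 → nearest code k = 653.
V_code = V_min + k × range/2^10 = 0.39 + 653 × 4.27/1024 = 3.112958984 V.
e = 3.111651 − (3.112958984) = −1.31 mV.

−1.31 mV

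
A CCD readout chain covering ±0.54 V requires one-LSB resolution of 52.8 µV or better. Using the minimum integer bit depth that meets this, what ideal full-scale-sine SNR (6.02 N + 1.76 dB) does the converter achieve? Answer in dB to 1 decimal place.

92.1 dB

Range = 0.54 − (-0.54) = 1.08 V.
Required number of levels: 1.08/52.8 µV = 20455; smallest N with 2^N ≥ that is 15.
SNR = 6.02 × 15 + 1.76 = 92.06 dB.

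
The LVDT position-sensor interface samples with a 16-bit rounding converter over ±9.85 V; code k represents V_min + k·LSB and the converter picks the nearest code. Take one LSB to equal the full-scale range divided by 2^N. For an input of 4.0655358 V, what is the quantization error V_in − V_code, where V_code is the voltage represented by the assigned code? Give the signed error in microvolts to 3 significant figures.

Span: 9.85 V − (-9.85 V) = 19.7 V. LSB = 19.7 V / 2^16 ≈ 300.6 µV.
Position in LSBs: (4.0655358 − (-9.85)) × 65536/19.7 = 46292.8200; rounding gives k = 46293.
V_code = -9.85 + (46293/65536) × 19.7 = 4.0655899048 V.
V_in − V_code = 4.0655358 − (4.0655899048) = −54.1 µV.

−54.1 µV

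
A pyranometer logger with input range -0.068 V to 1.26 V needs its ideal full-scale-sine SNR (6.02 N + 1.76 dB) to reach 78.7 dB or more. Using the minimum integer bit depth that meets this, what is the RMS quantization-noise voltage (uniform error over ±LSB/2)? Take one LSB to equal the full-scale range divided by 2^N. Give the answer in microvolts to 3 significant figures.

46.8 µV

The full-scale span is 1.26 − (-0.068) = 1.328 V.
Solving 6.02 N ≥ 78.7 − 1.76: N ≥ 12.781. Round up → N = 13.
Step size = 1.328/8192 V = 162.11 µV.
V_rms = LSB/√12 = 46.8 µV.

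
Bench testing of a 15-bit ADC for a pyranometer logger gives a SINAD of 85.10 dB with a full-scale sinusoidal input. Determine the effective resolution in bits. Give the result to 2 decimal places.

(85.10 − 1.76) / 6.02 = 83.34/6.02 = 13.8439 effective bits.

13.84 bits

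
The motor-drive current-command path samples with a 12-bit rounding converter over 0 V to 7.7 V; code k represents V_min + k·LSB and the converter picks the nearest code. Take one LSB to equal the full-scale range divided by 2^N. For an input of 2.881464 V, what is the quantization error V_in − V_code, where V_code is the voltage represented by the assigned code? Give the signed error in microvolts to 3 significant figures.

Span = 7.7 V. LSB = 7.7 V / 2^12 ≈ 1.880 mV.
(V_in − V_min)/LSB = (2.881464 − (0)) × 4096/7.7 = 1532.7892 → nearest code k = 1533.
V_code = 0 + (1533/4096) × 7.7 = 2.881860352 V.
e = 2.881464 − (2.881860352) = −396 µV.

−396 µV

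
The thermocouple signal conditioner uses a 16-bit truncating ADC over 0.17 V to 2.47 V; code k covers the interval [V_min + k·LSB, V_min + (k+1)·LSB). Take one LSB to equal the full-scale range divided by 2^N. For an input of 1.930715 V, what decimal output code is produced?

50169

Span: 2.47 V − (0.17 V) = 2.3 V. LSB = 2.3 V / 2^16 ≈ 35.10 µV.
(V_in − V_min) × 2^16/range = (1.930715 − (0.17)) × 65536/2.3 = 50169.660.
Floor → code = 50169.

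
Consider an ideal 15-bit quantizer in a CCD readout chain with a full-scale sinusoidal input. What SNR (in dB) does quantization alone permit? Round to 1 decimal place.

For an ideal N-bit converter with full-scale sine input, SNR = 6.02 N + 1.76 dB. SNR = 6.02 × 15 + 1.76 = 90.30 + 1.76 = 92.06 dB.

92.1 dB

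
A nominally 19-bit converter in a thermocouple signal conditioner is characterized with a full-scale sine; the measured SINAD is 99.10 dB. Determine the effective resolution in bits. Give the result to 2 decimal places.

Inverting SNR = 6.02 N + 1.76: N_eff = (99.10 − 1.76)/6.02 = 16.1694.

16.17 bits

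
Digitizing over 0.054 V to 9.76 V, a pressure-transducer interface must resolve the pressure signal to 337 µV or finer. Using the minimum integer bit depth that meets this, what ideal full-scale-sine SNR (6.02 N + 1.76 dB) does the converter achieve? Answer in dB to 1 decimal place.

The full-scale span is 9.76 − (0.054) = 9.706 V.
9.706 V / 337 µV = 28800. Since 2^14 = 16384 and 2^15 = 32768, N = 15.
Ideal SNR at N = 15: 6.02·15 + 1.76 = 92.1 dB.

92.1 dB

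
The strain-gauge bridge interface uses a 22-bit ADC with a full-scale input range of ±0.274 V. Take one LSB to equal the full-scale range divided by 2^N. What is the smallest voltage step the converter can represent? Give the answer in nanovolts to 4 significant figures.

130.7 nV

Range = 0.274 − (-0.274) = 0.548 V.
2^22 = 4194304 levels.
LSB = 0.548 V / 2^22 = 130.7 nV.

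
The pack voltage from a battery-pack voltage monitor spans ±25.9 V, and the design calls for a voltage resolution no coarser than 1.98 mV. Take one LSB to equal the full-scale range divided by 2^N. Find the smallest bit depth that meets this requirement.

15 bits

Span: 25.9 V − (-25.9 V) = 51.8 V.
Levels needed ≥ 51.8/1.98 mV = 26160. 2^15 = 32768 suffices, so N_min = 15.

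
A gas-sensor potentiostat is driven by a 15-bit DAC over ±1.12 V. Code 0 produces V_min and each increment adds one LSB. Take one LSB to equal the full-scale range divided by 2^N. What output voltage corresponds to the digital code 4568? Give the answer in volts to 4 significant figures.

The full-scale span is 1.12 − (-1.12) = 2.24 V. LSB = 2.24 V / 2^15.
Output = V_min + (4568/32768) × range = -1.12 + 0.139404 × 2.24 V
      = -1.12 V + 0.312266 V = -0.807734 V.

-0.8077 V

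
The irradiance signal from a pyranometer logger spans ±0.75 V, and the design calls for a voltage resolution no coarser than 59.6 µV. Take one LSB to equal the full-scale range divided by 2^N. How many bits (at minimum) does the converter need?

Span: 0.75 V − (-0.75 V) = 1.5 V.
1.5 V / 59.6 µV = 25170. Since 2^14 = 16384 and 2^15 = 32768, N = 15.

15 bits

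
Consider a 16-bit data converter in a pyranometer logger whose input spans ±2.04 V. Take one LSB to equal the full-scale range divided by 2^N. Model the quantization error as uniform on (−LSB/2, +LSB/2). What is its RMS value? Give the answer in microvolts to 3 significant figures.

18.0 µV

Span: 2.04 V − (-2.04 V) = 4.08 V.
One LSB is 4.08 V / 65536 = 62.256 µV.
RMS of a uniform error over width LSB is LSB/√12 = 18.0 µV.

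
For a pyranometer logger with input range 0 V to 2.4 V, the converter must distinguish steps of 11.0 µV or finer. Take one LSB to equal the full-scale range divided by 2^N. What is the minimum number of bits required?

Range is 2.4 V.
Need 2^N ≥ 2.4 V / 11.0 µV = 218200 → N_min = 18.

18 bits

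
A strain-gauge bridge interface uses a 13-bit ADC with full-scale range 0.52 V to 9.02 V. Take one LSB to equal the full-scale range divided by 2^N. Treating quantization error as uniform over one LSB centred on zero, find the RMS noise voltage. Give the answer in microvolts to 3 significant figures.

300 µV

Span: 9.02 V − (0.52 V) = 8.5 V.
One LSB is 8.5 V / 8192 = 1.0376 mV.
σ_q = LSB/√12 = 1.0376 mV/3.4641 = 300 µV.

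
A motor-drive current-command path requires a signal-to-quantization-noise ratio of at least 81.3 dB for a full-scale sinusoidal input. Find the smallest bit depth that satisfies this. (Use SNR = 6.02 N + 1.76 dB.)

14 bits

Solving 6.02 N ≥ 81.3 − 1.76: N ≥ 13.213. Round up → N = 14.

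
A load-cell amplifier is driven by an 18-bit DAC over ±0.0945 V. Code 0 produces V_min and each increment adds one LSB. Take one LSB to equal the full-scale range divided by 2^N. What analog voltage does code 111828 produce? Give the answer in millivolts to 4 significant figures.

-13.87 mV

The full-scale span is 0.0945 − (-0.0945) = 0.189 V. LSB = 0.189 V / 2^18.
V_out = V_min + code × LSB = -0.0945 V + 111828 × 0.189 V / 262144
      = -0.0945 + 0.0806255 = -0.0138745 V.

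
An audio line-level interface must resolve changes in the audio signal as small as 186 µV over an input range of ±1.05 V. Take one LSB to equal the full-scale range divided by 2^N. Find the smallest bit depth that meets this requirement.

The full-scale span is 1.05 − (-1.05) = 2.1 V.
Levels needed ≥ 2.1/186 µV = 11290. 2^14 = 16384 suffices, so N_min = 14.

14 bits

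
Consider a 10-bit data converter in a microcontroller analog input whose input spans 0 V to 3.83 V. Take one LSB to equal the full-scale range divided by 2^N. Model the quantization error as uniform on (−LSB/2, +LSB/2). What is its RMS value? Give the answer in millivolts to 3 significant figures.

V_FS = 3.83 V.
One LSB is 3.83 V / 1024 = 3.7402 mV.
For a uniform distribution on [−LSB/2, +LSB/2], V_rms = LSB/√12 = 3.7402 mV/3.4641 = 1.08 mV.

1.08 mV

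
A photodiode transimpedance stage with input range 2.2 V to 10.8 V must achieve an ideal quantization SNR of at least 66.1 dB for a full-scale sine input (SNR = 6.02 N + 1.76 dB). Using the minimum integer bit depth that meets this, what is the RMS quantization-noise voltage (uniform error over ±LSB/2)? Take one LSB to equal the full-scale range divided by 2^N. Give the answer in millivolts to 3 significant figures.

The full-scale span is 10.8 − (2.2) = 8.6 V.
6.02 N + 1.76 ≥ 66.1 gives N ≥ 10.688, so the minimum integer is 11.
Step size = 8.6/2048 V = 4.1992 mV.
RMS noise = LSB/√12 = 1.21 mV.

1.21 mV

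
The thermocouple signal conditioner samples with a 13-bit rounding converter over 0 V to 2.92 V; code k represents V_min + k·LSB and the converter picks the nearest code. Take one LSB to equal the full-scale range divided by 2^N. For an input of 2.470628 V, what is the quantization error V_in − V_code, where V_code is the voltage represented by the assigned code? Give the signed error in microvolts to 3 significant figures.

+106 µV

Range is 2.92 V. LSB = 2.92 V / 2^13 ≈ 356.4 µV.
(V_in − V_min)/LSB = (2.470628 − (0)) × 8192/2.92 = 6931.2961 → nearest code k = 6931.
V_code = 0 + (6931/8192) × 2.92 = 2.470522461 V.
e = 2.470628 − (2.470522461) = +106 µV.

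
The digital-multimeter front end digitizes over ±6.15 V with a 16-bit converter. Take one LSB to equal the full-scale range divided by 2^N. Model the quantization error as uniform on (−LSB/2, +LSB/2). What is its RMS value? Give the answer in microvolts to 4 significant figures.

54.18 µV

Span: 6.15 V − (-6.15 V) = 12.3 V.
Step size = 12.3/65536 V = 187.683 µV.
V_rms = LSB/√12 = 187.683 µV / √12 = 54.18 µV.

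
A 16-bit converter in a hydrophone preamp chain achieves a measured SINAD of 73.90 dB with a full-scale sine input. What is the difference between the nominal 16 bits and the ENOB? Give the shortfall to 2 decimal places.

4.02 bits

Effective bits = (73.90 − 1.76)/6.02 = 11.9834.
Shortfall = 16 − 11.9834 = 4.0166 bits.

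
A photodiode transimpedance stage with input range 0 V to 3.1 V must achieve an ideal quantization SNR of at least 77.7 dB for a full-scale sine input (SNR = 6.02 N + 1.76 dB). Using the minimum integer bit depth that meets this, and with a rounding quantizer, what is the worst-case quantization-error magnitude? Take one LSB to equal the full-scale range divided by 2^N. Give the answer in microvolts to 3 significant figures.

Range is 3.1 V.
Required N = ⌈(77.7 − 1.76)/6.02⌉ = ⌈12.615⌉ = 13.
One LSB is 3.1 V / 8192 = 378.42 µV.
|e|_max = LSB/2 = 189 µV.

189 µV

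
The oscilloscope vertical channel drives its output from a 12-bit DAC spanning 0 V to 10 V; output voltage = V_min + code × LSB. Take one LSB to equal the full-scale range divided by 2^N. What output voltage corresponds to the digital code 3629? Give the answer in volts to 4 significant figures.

8.860 V

Range is 10 V. LSB = 10 V / 2^12.
V_out = V_min + code × LSB = 0 V + 3629 × 10 V / 4096
      = 0 + 8.85986 = 8.85986 V.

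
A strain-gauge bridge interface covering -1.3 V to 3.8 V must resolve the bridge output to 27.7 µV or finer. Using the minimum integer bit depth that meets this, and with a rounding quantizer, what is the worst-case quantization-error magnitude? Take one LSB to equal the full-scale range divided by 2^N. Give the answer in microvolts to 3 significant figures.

9.73 µV

Range = 3.8 − (-1.3) = 5.1 V.
Levels needed ≥ 5.1/27.7 µV = 184100. 2^18 = 262144 suffices, so N_min = 18.
LSB = 5.1 V ÷ 2^18 = 5.1/262144 V = 19.455 µV.
|e|_max = LSB/2 = 9.73 µV.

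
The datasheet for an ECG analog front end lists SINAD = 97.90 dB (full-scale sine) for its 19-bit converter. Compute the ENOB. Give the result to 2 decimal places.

15.97 bits

ENOB = (SINAD − 1.76) / 6.02 = (97.90 − 1.76) / 6.02 = 96.14 / 6.02 = 15.9701.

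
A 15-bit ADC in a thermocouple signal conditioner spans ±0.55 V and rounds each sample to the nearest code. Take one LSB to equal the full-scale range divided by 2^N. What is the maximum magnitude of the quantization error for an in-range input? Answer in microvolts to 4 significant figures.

16.78 µV

Span: 0.55 V − (-0.55 V) = 1.1 V.
LSB = 1.1 V ÷ 2^15 = 1.1/32768 V = 33.5693 µV.
|e|_max = LSB/2 = 16.78 µV.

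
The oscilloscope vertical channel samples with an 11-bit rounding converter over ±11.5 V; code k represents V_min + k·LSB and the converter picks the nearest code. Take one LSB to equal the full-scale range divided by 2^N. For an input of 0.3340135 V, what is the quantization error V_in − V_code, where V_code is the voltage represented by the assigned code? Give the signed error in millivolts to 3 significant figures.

The full-scale span is 11.5 − (-11.5) = 23 V. LSB = 23 V / 2^11 ≈ 11.23 mV.
Position in LSBs: (0.3340135 − (-11.5)) × 2048/23 = 1053.7417; rounding gives k = 1054.
Reconstructed level: -11.5 + 1054 × 23/2048 V = 0.3369140625 V.
V_in − V_code = 0.3340135 − (0.3369140625) = −2.90 mV.

−2.90 mV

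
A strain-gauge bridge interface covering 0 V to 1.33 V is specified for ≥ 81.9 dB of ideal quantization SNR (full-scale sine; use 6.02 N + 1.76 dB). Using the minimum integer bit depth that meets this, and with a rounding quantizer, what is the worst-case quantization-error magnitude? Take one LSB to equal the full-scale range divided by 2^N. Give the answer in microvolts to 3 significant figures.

Range is 1.33 V.
6.02 N + 1.76 ≥ 81.9 gives N ≥ 13.312, so the minimum integer is 14.
LSB = 1.33 V / 2^14 = 81.177 µV.
Max error for round-to-nearest is LSB/2 = 40.6 µV.

40.6 µV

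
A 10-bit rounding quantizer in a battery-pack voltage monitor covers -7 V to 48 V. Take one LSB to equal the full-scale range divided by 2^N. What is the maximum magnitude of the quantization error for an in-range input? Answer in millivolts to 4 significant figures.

26.86 mV

Full-scale range = 48 V − (-7 V) = 55 V.
LSB = 55 V ÷ 2^10 = 55/1024 V = 53.7109 mV.
Worst-case error for round-to-nearest is half an LSB: 26.86 mV.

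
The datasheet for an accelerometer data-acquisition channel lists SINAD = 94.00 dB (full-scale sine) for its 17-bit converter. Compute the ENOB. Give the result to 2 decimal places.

15.32 bits

(94.00 − 1.76) / 6.02 = 92.24/6.02 = 15.3223 effective bits.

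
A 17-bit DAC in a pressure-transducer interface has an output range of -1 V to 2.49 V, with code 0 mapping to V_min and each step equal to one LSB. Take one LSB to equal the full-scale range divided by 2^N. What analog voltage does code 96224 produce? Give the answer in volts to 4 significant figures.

Full-scale range = 2.49 V − (-1 V) = 3.49 V. LSB = 3.49 V / 2^17.
Output = V_min + (96224/131072) × range = -1 + 0.734131 × 3.49 V
      = -1 V + 2.56212 V = 1.56212 V.

1.562 V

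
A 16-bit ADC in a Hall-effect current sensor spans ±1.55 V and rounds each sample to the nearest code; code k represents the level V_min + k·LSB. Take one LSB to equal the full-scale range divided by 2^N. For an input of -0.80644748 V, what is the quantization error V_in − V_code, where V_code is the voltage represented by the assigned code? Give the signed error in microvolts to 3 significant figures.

Full-scale range = 1.55 V − (-1.55 V) = 3.1 V. LSB = 3.1 V / 2^16 ≈ 47.30 µV.
(V_in − V_min)/LSB = (-0.80644748 − (-1.55)) × 65536/3.1 = 15719.1800 → nearest code k = 15719.
V_code = -1.55 + (15719/65536) × 3.1 = -0.80645599365 V.
Error = V_in − V_code = -0.80644748 − (-0.80645599365) = +8.51 µV.

+8.51 µV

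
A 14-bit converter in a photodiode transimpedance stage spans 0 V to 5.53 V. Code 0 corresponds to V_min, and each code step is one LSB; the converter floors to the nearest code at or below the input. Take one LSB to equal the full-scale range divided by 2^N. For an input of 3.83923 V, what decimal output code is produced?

Span = 5.53 V. LSB = 5.53 V / 2^14 ≈ 337.5 µV.
(V_in − V_min) × 2^14/range = (3.83923 − (0)) × 16384/5.53 = 11374.673.
Floor → code = 11374.

11374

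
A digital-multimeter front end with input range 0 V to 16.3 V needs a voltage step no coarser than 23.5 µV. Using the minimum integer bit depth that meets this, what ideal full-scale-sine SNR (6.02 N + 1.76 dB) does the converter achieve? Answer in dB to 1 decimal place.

122.2 dB

V_FS = 16.3 V.
Levels needed ≥ 16.3/23.5 µV = 693600. 2^20 = 1048576 suffices, so N_min = 20.
6.02(20) + 1.76 = 122.16 dB.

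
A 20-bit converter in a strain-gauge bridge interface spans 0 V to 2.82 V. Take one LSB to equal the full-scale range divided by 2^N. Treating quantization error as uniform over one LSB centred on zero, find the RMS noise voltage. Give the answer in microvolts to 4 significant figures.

0.7764 µV

Full-scale range = 2.82 V.
LSB = 2.82 V / 2^20 = 2.68936 µV.
V_rms = LSB/√12 = 2.68936 µV / √12 = 0.7764 µV.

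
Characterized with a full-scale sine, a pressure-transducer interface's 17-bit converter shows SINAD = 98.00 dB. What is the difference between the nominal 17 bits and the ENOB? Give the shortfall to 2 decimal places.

Effective bits = (98.00 − 1.76)/6.02 = 15.9867.
17 − 15.9867 = 1.01 bits below nominal.

1.01 bits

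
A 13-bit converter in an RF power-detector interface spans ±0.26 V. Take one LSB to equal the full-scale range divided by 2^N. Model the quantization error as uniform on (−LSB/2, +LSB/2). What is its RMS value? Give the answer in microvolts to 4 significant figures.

18.32 µV

Full-scale range = 0.26 V − (-0.26 V) = 0.52 V.
LSB = 0.52 V ÷ 2^13 = 0.52/8192 V = 63.4766 µV.
RMS of a uniform error over width LSB is LSB/√12 = 18.32 µV.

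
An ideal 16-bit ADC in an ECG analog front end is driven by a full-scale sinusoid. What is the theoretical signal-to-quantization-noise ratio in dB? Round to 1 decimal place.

Ideal quantization SNR: 6.02 × 16 + 1.76 dB = 98.1 dB.

98.1 dB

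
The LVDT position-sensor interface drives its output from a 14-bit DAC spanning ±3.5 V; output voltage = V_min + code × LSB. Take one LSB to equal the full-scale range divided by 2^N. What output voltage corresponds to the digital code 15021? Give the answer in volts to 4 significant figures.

Full-scale range = 3.5 V − (-3.5 V) = 7 V. LSB = 7 V / 2^14.
V_out = V_min + code × LSB = -3.5 V + 15021 × 7 V / 16384
      = -3.5 V + 6.41766 V = 2.91766 V.

2.918 V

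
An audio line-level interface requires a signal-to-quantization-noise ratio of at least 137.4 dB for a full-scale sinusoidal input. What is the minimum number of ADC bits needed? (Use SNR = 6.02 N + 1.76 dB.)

23 bits

Required N = ⌈(137.4 − 1.76)/6.02⌉ = ⌈22.532⌉ = 23.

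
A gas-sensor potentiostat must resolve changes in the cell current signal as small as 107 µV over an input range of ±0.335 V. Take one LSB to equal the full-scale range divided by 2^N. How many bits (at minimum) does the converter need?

13 bits

Full-scale range = 0.335 V − (-0.335 V) = 0.67 V.
Need 2^N ≥ 0.67 V / 107 µV = 6262 → N_min = 13.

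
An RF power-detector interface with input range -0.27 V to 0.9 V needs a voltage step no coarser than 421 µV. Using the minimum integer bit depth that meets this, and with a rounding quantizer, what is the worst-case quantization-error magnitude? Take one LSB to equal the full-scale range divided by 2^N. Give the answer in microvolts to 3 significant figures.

Span: 0.9 V − (-0.27 V) = 1.17 V.
1.17 V / 421 µV = 2779. Since 2^11 = 2048 and 2^12 = 4096, N = 12.
One LSB is 1.17 V / 4096 = 285.64 µV.
Max error for round-to-nearest is LSB/2 = 143 µV.

143 µV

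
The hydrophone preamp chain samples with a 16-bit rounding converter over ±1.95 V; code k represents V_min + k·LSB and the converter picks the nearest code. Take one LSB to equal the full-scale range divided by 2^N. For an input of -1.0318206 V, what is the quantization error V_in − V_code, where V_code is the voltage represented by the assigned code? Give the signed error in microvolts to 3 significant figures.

+10.8 µV

Full-scale range = 1.95 V − (-1.95 V) = 3.9 V. LSB = 3.9 V / 2^16 ≈ 59.51 µV.
(-1.0318206 − (-1.95)) / LSB = 0.9181794 × 65536/3.9 = 15429.1808. Nearest integer: k = 15429.
V_code = -1.95 + (15429/65536) × 3.9 = -1.0318313599 V.
V_in − V_code = -1.0318206 − (-1.0318313599) = +10.8 µV.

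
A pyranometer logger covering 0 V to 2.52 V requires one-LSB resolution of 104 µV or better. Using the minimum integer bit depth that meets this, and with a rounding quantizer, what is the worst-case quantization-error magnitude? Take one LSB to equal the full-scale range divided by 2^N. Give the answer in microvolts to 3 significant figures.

38.5 µV

Full-scale range = 2.52 V.
Need 2^N ≥ 2.52 V / 104 µV = 24230 → N_min = 15.
LSB = 2.52 V / 2^15 = 76.904 µV.
|e|_max = LSB/2 = 38.5 µV.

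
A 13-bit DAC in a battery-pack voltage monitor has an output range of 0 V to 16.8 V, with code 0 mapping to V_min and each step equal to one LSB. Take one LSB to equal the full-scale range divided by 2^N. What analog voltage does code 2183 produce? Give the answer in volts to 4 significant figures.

V_FS = 16.8 V. LSB = 16.8 V / 2^13.
V_out = V_min + code × LSB = 0 V + 2183 × 16.8 V / 8192
      = 0 V + 4.47686 V = 4.47686 V.

4.477 V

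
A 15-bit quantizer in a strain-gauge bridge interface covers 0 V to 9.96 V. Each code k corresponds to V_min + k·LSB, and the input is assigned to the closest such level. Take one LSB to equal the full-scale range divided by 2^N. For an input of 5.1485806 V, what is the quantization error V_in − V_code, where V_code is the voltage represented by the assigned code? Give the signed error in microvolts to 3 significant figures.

−114 µV

Range is 9.96 V. LSB = 9.96 V / 2^15 ≈ 304.0 µV.
(V_in − V_min)/LSB = (5.1485806 − (0)) × 32768/9.96 = 16938.6234 → nearest code k = 16939.
Reconstructed level: 0 + 16939 × 9.96/32768 V = 5.1486950684 V.
V_in − V_code = 5.1485806 − (5.1486950684) = −114 µV.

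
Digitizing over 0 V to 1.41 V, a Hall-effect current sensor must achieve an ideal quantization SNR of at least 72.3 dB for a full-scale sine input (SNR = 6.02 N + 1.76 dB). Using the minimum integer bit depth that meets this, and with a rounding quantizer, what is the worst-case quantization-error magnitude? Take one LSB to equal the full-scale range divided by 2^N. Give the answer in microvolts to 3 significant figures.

Range is 1.41 V.
Required N = ⌈(72.3 − 1.76)/6.02⌉ = ⌈11.718⌉ = 12.
Step size = 1.41/4096 V = 344.24 µV.
Max error for round-to-nearest is LSB/2 = 172 µV.

172 µV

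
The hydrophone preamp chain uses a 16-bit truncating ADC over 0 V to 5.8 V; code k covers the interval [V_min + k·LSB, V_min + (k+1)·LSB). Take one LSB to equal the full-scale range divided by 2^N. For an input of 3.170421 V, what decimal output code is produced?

Span = 5.8 V. LSB = 5.8 V / 2^16 ≈ 88.50 µV.
code = ⌊(V_in − V_min)/LSB⌋ = ⌊(V_in − V_min) × 2^16 / range⌋
     = ⌊(3.170421 − (0)) × 65536 / 5.8⌋ = ⌊3.170421 × 65536/5.8⌋
     = ⌊35823.571⌋ = 35823.

35823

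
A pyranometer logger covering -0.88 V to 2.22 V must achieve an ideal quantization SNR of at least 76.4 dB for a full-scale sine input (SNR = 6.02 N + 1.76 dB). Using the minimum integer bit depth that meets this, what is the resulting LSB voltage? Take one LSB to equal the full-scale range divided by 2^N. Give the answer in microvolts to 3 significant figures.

378 µV

The full-scale span is 2.22 − (-0.88) = 3.1 V.
6.02 N + 1.76 ≥ 76.4 gives N ≥ 12.399, so the minimum integer is 13.
One LSB is 3.1 V / 8192 = 378 µV.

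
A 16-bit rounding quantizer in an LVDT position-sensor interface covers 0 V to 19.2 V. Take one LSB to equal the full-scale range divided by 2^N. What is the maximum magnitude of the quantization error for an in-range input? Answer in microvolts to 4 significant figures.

Range is 19.2 V.
LSB = 19.2 V / 2^16 = 292.969 µV.
Worst-case error for round-to-nearest is half an LSB: 146.5 µV.

146.5 µV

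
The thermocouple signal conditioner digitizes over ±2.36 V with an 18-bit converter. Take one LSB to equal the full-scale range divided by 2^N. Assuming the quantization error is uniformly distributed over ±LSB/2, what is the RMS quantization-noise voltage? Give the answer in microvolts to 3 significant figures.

Range = 2.36 − (-2.36) = 4.72 V.
One LSB is 4.72 V / 262144 = 18.005 µV.
σ_q = LSB/√12 = 18.005 µV/3.4641 = 5.20 µV.

5.20 µV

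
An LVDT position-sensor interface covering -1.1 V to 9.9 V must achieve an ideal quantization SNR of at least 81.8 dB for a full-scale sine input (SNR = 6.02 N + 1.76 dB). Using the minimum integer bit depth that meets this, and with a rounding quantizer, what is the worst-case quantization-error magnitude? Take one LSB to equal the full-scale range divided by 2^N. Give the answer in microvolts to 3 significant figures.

336 µV

Span: 9.9 V − (-1.1 V) = 11 V.
Solving 6.02 N ≥ 81.8 − 1.76: N ≥ 13.296. Round up → N = 14.
Step size = 11/16384 V = 0.67139 mV.
|e|_max = LSB/2 = 336 µV.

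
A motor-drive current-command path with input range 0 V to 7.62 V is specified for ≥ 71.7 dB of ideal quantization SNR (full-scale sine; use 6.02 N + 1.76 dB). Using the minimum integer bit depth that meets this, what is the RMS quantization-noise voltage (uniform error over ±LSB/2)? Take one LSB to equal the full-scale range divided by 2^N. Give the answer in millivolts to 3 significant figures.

0.537 mV

Full-scale range = 7.62 V.
Required N = ⌈(71.7 − 1.76)/6.02⌉ = ⌈11.618⌉ = 12.
LSB = 7.62 V / 2^12 = 1.8604 mV.
RMS noise = LSB/√12 = 0.537 mV.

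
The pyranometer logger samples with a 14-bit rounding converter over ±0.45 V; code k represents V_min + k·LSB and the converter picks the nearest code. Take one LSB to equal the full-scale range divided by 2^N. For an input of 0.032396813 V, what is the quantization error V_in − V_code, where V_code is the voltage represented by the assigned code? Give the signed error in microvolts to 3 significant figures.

−12.9 µV

Full-scale range = 0.45 V − (-0.45 V) = 0.9 V. LSB = 0.9 V / 2^14 ≈ 54.93 µV.
Position in LSBs: (0.032396813 − (-0.45)) × 16384/0.9 = 8781.7660; rounding gives k = 8782.
V_code = -0.45 + (8782/16384) × 0.9 = 0.032409667969 V.
Error = V_in − V_code = 0.032396813 − (0.032409667969) = −12.9 µV.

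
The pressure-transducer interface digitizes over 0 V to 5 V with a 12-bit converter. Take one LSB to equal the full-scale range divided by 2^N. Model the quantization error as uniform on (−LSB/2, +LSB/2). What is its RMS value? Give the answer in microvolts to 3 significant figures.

352 µV

Range is 5 V.
LSB = 5 V ÷ 2^12 = 5/4096 V = 1.2207 mV.
V_rms = LSB/√12 = 1.2207 mV / √12 = 352 µV.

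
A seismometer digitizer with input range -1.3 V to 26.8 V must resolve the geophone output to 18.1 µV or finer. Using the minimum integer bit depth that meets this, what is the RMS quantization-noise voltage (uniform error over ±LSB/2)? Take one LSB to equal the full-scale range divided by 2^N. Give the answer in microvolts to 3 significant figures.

Range = 26.8 − (-1.3) = 28.1 V.
Required number of levels: 28.1/18.1 µV = 1.5525e6; smallest N with 2^N ≥ that is 21.
Step size = 28.1/2097152 V = 13.399 µV.
RMS noise = LSB/√12 = 3.87 µV.

3.87 µV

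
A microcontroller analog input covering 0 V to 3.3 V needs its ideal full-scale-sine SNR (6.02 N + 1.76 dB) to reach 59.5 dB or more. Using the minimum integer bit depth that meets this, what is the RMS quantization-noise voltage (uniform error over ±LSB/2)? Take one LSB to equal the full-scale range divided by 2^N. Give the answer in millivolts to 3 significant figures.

0.930 mV

V_FS = 3.3 V.
Required N = ⌈(59.5 − 1.76)/6.02⌉ = ⌈9.591⌉ = 10.
LSB = 3.3 V ÷ 2^10 = 3.3/1024 V = 3.2227 mV.
σ_q = LSB/√12 = 3.2227 mV/3.4641 = 0.930 mV.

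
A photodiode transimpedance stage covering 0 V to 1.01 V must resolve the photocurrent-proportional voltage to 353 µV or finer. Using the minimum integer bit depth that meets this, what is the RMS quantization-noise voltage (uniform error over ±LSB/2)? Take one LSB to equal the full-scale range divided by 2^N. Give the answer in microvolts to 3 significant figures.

Span = 1.01 V.
Levels needed ≥ 1.01/353 µV = 2861. 2^12 = 4096 suffices, so N_min = 12.
One LSB is 1.01 V / 4096 = 246.58 µV.
RMS noise = LSB/√12 = 71.2 µV.

71.2 µV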